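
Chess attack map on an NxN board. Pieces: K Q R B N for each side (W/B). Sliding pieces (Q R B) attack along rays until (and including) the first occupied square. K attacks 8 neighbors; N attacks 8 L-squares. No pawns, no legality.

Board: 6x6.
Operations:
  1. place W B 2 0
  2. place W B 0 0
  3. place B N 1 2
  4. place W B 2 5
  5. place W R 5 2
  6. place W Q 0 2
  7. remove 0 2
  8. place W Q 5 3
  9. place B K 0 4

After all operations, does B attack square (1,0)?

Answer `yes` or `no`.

Op 1: place WB@(2,0)
Op 2: place WB@(0,0)
Op 3: place BN@(1,2)
Op 4: place WB@(2,5)
Op 5: place WR@(5,2)
Op 6: place WQ@(0,2)
Op 7: remove (0,2)
Op 8: place WQ@(5,3)
Op 9: place BK@(0,4)
Per-piece attacks for B:
  BK@(0,4): attacks (0,5) (0,3) (1,4) (1,5) (1,3)
  BN@(1,2): attacks (2,4) (3,3) (0,4) (2,0) (3,1) (0,0)
B attacks (1,0): no

Answer: no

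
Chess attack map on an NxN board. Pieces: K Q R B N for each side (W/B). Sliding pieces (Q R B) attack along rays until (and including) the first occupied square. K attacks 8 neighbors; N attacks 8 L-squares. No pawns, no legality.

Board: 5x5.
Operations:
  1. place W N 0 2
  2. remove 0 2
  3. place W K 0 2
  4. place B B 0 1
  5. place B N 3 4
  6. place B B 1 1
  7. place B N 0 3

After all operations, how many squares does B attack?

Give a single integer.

Answer: 14

Derivation:
Op 1: place WN@(0,2)
Op 2: remove (0,2)
Op 3: place WK@(0,2)
Op 4: place BB@(0,1)
Op 5: place BN@(3,4)
Op 6: place BB@(1,1)
Op 7: place BN@(0,3)
Per-piece attacks for B:
  BB@(0,1): attacks (1,2) (2,3) (3,4) (1,0) [ray(1,1) blocked at (3,4)]
  BN@(0,3): attacks (2,4) (1,1) (2,2)
  BB@(1,1): attacks (2,2) (3,3) (4,4) (2,0) (0,2) (0,0) [ray(-1,1) blocked at (0,2)]
  BN@(3,4): attacks (4,2) (2,2) (1,3)
Union (14 distinct): (0,0) (0,2) (1,0) (1,1) (1,2) (1,3) (2,0) (2,2) (2,3) (2,4) (3,3) (3,4) (4,2) (4,4)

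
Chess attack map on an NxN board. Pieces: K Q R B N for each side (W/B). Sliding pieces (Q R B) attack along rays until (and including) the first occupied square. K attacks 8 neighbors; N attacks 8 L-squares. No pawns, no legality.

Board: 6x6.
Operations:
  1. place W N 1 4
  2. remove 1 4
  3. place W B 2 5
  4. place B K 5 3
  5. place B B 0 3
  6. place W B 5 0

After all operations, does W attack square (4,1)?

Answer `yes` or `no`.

Answer: yes

Derivation:
Op 1: place WN@(1,4)
Op 2: remove (1,4)
Op 3: place WB@(2,5)
Op 4: place BK@(5,3)
Op 5: place BB@(0,3)
Op 6: place WB@(5,0)
Per-piece attacks for W:
  WB@(2,5): attacks (3,4) (4,3) (5,2) (1,4) (0,3) [ray(-1,-1) blocked at (0,3)]
  WB@(5,0): attacks (4,1) (3,2) (2,3) (1,4) (0,5)
W attacks (4,1): yes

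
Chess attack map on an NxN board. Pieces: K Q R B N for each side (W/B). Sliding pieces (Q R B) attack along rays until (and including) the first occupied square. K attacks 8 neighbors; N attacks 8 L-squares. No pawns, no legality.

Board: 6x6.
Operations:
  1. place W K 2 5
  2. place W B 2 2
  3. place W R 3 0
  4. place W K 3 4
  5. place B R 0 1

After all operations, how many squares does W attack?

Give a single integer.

Answer: 22

Derivation:
Op 1: place WK@(2,5)
Op 2: place WB@(2,2)
Op 3: place WR@(3,0)
Op 4: place WK@(3,4)
Op 5: place BR@(0,1)
Per-piece attacks for W:
  WB@(2,2): attacks (3,3) (4,4) (5,5) (3,1) (4,0) (1,3) (0,4) (1,1) (0,0)
  WK@(2,5): attacks (2,4) (3,5) (1,5) (3,4) (1,4)
  WR@(3,0): attacks (3,1) (3,2) (3,3) (3,4) (4,0) (5,0) (2,0) (1,0) (0,0) [ray(0,1) blocked at (3,4)]
  WK@(3,4): attacks (3,5) (3,3) (4,4) (2,4) (4,5) (4,3) (2,5) (2,3)
Union (22 distinct): (0,0) (0,4) (1,0) (1,1) (1,3) (1,4) (1,5) (2,0) (2,3) (2,4) (2,5) (3,1) (3,2) (3,3) (3,4) (3,5) (4,0) (4,3) (4,4) (4,5) (5,0) (5,5)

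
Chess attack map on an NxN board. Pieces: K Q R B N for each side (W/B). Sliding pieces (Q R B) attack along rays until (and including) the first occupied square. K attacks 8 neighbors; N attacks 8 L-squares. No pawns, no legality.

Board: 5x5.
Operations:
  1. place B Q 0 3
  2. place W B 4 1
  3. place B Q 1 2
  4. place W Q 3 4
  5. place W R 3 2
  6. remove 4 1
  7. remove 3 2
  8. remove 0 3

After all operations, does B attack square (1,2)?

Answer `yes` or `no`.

Op 1: place BQ@(0,3)
Op 2: place WB@(4,1)
Op 3: place BQ@(1,2)
Op 4: place WQ@(3,4)
Op 5: place WR@(3,2)
Op 6: remove (4,1)
Op 7: remove (3,2)
Op 8: remove (0,3)
Per-piece attacks for B:
  BQ@(1,2): attacks (1,3) (1,4) (1,1) (1,0) (2,2) (3,2) (4,2) (0,2) (2,3) (3,4) (2,1) (3,0) (0,3) (0,1) [ray(1,1) blocked at (3,4)]
B attacks (1,2): no

Answer: no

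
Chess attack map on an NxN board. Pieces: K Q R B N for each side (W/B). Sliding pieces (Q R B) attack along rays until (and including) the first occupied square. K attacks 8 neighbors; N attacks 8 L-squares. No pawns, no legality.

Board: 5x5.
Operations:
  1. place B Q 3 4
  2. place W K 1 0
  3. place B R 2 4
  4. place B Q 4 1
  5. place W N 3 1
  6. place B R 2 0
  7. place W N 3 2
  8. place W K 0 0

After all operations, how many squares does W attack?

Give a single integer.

Op 1: place BQ@(3,4)
Op 2: place WK@(1,0)
Op 3: place BR@(2,4)
Op 4: place BQ@(4,1)
Op 5: place WN@(3,1)
Op 6: place BR@(2,0)
Op 7: place WN@(3,2)
Op 8: place WK@(0,0)
Per-piece attacks for W:
  WK@(0,0): attacks (0,1) (1,0) (1,1)
  WK@(1,0): attacks (1,1) (2,0) (0,0) (2,1) (0,1)
  WN@(3,1): attacks (4,3) (2,3) (1,2) (1,0)
  WN@(3,2): attacks (4,4) (2,4) (1,3) (4,0) (2,0) (1,1)
Union (13 distinct): (0,0) (0,1) (1,0) (1,1) (1,2) (1,3) (2,0) (2,1) (2,3) (2,4) (4,0) (4,3) (4,4)

Answer: 13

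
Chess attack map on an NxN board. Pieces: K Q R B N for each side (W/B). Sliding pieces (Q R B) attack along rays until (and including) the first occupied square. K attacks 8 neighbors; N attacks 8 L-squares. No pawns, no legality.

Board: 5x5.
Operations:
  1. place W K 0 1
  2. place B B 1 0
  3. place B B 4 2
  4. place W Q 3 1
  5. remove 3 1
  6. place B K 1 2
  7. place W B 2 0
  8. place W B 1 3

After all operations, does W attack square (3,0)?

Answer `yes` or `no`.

Op 1: place WK@(0,1)
Op 2: place BB@(1,0)
Op 3: place BB@(4,2)
Op 4: place WQ@(3,1)
Op 5: remove (3,1)
Op 6: place BK@(1,2)
Op 7: place WB@(2,0)
Op 8: place WB@(1,3)
Per-piece attacks for W:
  WK@(0,1): attacks (0,2) (0,0) (1,1) (1,2) (1,0)
  WB@(1,3): attacks (2,4) (2,2) (3,1) (4,0) (0,4) (0,2)
  WB@(2,0): attacks (3,1) (4,2) (1,1) (0,2) [ray(1,1) blocked at (4,2)]
W attacks (3,0): no

Answer: no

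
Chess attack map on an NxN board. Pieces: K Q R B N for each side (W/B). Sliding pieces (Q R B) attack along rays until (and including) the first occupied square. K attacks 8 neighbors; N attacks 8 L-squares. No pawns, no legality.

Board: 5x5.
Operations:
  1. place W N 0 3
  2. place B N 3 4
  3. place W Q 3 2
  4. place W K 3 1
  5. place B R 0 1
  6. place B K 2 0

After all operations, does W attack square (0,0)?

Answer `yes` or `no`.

Answer: no

Derivation:
Op 1: place WN@(0,3)
Op 2: place BN@(3,4)
Op 3: place WQ@(3,2)
Op 4: place WK@(3,1)
Op 5: place BR@(0,1)
Op 6: place BK@(2,0)
Per-piece attacks for W:
  WN@(0,3): attacks (2,4) (1,1) (2,2)
  WK@(3,1): attacks (3,2) (3,0) (4,1) (2,1) (4,2) (4,0) (2,2) (2,0)
  WQ@(3,2): attacks (3,3) (3,4) (3,1) (4,2) (2,2) (1,2) (0,2) (4,3) (4,1) (2,3) (1,4) (2,1) (1,0) [ray(0,1) blocked at (3,4); ray(0,-1) blocked at (3,1)]
W attacks (0,0): no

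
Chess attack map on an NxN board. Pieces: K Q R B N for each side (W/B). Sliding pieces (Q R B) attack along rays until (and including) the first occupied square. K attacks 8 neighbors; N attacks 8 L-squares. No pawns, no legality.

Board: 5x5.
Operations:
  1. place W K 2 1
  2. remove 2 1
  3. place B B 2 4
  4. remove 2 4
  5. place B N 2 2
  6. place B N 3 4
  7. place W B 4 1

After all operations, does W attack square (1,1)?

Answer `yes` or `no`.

Op 1: place WK@(2,1)
Op 2: remove (2,1)
Op 3: place BB@(2,4)
Op 4: remove (2,4)
Op 5: place BN@(2,2)
Op 6: place BN@(3,4)
Op 7: place WB@(4,1)
Per-piece attacks for W:
  WB@(4,1): attacks (3,2) (2,3) (1,4) (3,0)
W attacks (1,1): no

Answer: no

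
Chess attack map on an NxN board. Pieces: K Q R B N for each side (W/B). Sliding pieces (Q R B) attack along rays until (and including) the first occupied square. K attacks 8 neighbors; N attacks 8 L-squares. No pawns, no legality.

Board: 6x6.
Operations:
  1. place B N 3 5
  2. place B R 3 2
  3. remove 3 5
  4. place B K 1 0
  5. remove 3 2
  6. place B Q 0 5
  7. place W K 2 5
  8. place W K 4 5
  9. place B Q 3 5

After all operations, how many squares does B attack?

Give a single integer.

Answer: 24

Derivation:
Op 1: place BN@(3,5)
Op 2: place BR@(3,2)
Op 3: remove (3,5)
Op 4: place BK@(1,0)
Op 5: remove (3,2)
Op 6: place BQ@(0,5)
Op 7: place WK@(2,5)
Op 8: place WK@(4,5)
Op 9: place BQ@(3,5)
Per-piece attacks for B:
  BQ@(0,5): attacks (0,4) (0,3) (0,2) (0,1) (0,0) (1,5) (2,5) (1,4) (2,3) (3,2) (4,1) (5,0) [ray(1,0) blocked at (2,5)]
  BK@(1,0): attacks (1,1) (2,0) (0,0) (2,1) (0,1)
  BQ@(3,5): attacks (3,4) (3,3) (3,2) (3,1) (3,0) (4,5) (2,5) (4,4) (5,3) (2,4) (1,3) (0,2) [ray(1,0) blocked at (4,5); ray(-1,0) blocked at (2,5)]
Union (24 distinct): (0,0) (0,1) (0,2) (0,3) (0,4) (1,1) (1,3) (1,4) (1,5) (2,0) (2,1) (2,3) (2,4) (2,5) (3,0) (3,1) (3,2) (3,3) (3,4) (4,1) (4,4) (4,5) (5,0) (5,3)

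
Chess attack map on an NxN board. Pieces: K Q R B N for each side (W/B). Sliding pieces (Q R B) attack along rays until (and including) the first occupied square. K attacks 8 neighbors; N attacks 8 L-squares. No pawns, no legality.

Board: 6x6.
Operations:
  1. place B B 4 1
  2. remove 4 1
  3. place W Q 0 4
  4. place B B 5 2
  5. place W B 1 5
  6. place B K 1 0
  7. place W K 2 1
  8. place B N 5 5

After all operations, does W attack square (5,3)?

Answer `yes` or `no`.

Answer: no

Derivation:
Op 1: place BB@(4,1)
Op 2: remove (4,1)
Op 3: place WQ@(0,4)
Op 4: place BB@(5,2)
Op 5: place WB@(1,5)
Op 6: place BK@(1,0)
Op 7: place WK@(2,1)
Op 8: place BN@(5,5)
Per-piece attacks for W:
  WQ@(0,4): attacks (0,5) (0,3) (0,2) (0,1) (0,0) (1,4) (2,4) (3,4) (4,4) (5,4) (1,5) (1,3) (2,2) (3,1) (4,0) [ray(1,1) blocked at (1,5)]
  WB@(1,5): attacks (2,4) (3,3) (4,2) (5,1) (0,4) [ray(-1,-1) blocked at (0,4)]
  WK@(2,1): attacks (2,2) (2,0) (3,1) (1,1) (3,2) (3,0) (1,2) (1,0)
W attacks (5,3): no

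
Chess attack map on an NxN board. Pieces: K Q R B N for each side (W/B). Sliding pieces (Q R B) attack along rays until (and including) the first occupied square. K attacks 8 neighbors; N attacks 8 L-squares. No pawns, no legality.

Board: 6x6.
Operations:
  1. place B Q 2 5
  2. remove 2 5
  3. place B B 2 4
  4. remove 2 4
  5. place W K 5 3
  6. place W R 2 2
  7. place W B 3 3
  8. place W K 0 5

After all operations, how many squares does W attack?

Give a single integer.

Op 1: place BQ@(2,5)
Op 2: remove (2,5)
Op 3: place BB@(2,4)
Op 4: remove (2,4)
Op 5: place WK@(5,3)
Op 6: place WR@(2,2)
Op 7: place WB@(3,3)
Op 8: place WK@(0,5)
Per-piece attacks for W:
  WK@(0,5): attacks (0,4) (1,5) (1,4)
  WR@(2,2): attacks (2,3) (2,4) (2,5) (2,1) (2,0) (3,2) (4,2) (5,2) (1,2) (0,2)
  WB@(3,3): attacks (4,4) (5,5) (4,2) (5,1) (2,4) (1,5) (2,2) [ray(-1,-1) blocked at (2,2)]
  WK@(5,3): attacks (5,4) (5,2) (4,3) (4,4) (4,2)
Union (19 distinct): (0,2) (0,4) (1,2) (1,4) (1,5) (2,0) (2,1) (2,2) (2,3) (2,4) (2,5) (3,2) (4,2) (4,3) (4,4) (5,1) (5,2) (5,4) (5,5)

Answer: 19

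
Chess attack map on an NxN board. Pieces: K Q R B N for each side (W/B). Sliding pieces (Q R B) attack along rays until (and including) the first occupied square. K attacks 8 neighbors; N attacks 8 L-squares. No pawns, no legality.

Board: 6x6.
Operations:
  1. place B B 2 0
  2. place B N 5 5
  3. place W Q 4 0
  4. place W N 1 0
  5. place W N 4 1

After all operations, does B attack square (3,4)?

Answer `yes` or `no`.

Op 1: place BB@(2,0)
Op 2: place BN@(5,5)
Op 3: place WQ@(4,0)
Op 4: place WN@(1,0)
Op 5: place WN@(4,1)
Per-piece attacks for B:
  BB@(2,0): attacks (3,1) (4,2) (5,3) (1,1) (0,2)
  BN@(5,5): attacks (4,3) (3,4)
B attacks (3,4): yes

Answer: yes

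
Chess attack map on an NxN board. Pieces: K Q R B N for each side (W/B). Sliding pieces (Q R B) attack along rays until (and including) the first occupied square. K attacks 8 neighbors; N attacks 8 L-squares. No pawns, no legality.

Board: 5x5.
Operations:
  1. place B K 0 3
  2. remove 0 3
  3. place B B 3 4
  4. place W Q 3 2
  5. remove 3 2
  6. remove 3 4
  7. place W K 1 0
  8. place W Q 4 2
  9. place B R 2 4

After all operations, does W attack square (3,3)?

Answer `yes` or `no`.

Op 1: place BK@(0,3)
Op 2: remove (0,3)
Op 3: place BB@(3,4)
Op 4: place WQ@(3,2)
Op 5: remove (3,2)
Op 6: remove (3,4)
Op 7: place WK@(1,0)
Op 8: place WQ@(4,2)
Op 9: place BR@(2,4)
Per-piece attacks for W:
  WK@(1,0): attacks (1,1) (2,0) (0,0) (2,1) (0,1)
  WQ@(4,2): attacks (4,3) (4,4) (4,1) (4,0) (3,2) (2,2) (1,2) (0,2) (3,3) (2,4) (3,1) (2,0) [ray(-1,1) blocked at (2,4)]
W attacks (3,3): yes

Answer: yes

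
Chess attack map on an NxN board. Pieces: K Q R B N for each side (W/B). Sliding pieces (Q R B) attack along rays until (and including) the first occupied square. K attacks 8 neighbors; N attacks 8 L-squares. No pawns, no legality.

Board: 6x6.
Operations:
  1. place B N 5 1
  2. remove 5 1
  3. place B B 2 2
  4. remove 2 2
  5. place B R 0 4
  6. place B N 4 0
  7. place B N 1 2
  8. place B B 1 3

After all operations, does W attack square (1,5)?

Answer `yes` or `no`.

Op 1: place BN@(5,1)
Op 2: remove (5,1)
Op 3: place BB@(2,2)
Op 4: remove (2,2)
Op 5: place BR@(0,4)
Op 6: place BN@(4,0)
Op 7: place BN@(1,2)
Op 8: place BB@(1,3)
Per-piece attacks for W:
W attacks (1,5): no

Answer: no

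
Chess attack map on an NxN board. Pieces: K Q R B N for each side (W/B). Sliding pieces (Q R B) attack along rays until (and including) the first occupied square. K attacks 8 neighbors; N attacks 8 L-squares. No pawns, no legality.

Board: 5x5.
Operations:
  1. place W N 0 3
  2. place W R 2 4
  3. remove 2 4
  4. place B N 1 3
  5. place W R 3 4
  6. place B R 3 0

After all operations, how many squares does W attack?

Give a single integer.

Answer: 10

Derivation:
Op 1: place WN@(0,3)
Op 2: place WR@(2,4)
Op 3: remove (2,4)
Op 4: place BN@(1,3)
Op 5: place WR@(3,4)
Op 6: place BR@(3,0)
Per-piece attacks for W:
  WN@(0,3): attacks (2,4) (1,1) (2,2)
  WR@(3,4): attacks (3,3) (3,2) (3,1) (3,0) (4,4) (2,4) (1,4) (0,4) [ray(0,-1) blocked at (3,0)]
Union (10 distinct): (0,4) (1,1) (1,4) (2,2) (2,4) (3,0) (3,1) (3,2) (3,3) (4,4)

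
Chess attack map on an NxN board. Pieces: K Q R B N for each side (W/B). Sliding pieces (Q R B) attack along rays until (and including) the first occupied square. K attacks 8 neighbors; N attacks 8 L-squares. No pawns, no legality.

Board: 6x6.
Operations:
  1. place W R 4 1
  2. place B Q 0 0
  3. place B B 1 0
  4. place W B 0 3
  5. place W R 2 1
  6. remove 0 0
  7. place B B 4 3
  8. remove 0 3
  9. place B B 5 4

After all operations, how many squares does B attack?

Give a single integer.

Answer: 9

Derivation:
Op 1: place WR@(4,1)
Op 2: place BQ@(0,0)
Op 3: place BB@(1,0)
Op 4: place WB@(0,3)
Op 5: place WR@(2,1)
Op 6: remove (0,0)
Op 7: place BB@(4,3)
Op 8: remove (0,3)
Op 9: place BB@(5,4)
Per-piece attacks for B:
  BB@(1,0): attacks (2,1) (0,1) [ray(1,1) blocked at (2,1)]
  BB@(4,3): attacks (5,4) (5,2) (3,4) (2,5) (3,2) (2,1) [ray(1,1) blocked at (5,4); ray(-1,-1) blocked at (2,1)]
  BB@(5,4): attacks (4,5) (4,3) [ray(-1,-1) blocked at (4,3)]
Union (9 distinct): (0,1) (2,1) (2,5) (3,2) (3,4) (4,3) (4,5) (5,2) (5,4)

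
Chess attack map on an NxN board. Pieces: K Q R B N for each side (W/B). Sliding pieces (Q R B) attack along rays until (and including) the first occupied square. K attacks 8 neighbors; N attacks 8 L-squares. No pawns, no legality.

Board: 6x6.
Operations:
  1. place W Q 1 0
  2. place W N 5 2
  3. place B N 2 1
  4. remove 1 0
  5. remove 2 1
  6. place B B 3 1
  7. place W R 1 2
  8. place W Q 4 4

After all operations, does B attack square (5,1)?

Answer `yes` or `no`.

Op 1: place WQ@(1,0)
Op 2: place WN@(5,2)
Op 3: place BN@(2,1)
Op 4: remove (1,0)
Op 5: remove (2,1)
Op 6: place BB@(3,1)
Op 7: place WR@(1,2)
Op 8: place WQ@(4,4)
Per-piece attacks for B:
  BB@(3,1): attacks (4,2) (5,3) (4,0) (2,2) (1,3) (0,4) (2,0)
B attacks (5,1): no

Answer: no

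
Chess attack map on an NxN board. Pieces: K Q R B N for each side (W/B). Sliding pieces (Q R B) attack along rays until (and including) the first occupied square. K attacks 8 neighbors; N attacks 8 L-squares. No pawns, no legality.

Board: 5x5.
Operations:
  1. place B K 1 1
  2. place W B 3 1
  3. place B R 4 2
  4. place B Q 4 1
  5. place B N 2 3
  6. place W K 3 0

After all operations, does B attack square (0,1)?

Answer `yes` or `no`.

Op 1: place BK@(1,1)
Op 2: place WB@(3,1)
Op 3: place BR@(4,2)
Op 4: place BQ@(4,1)
Op 5: place BN@(2,3)
Op 6: place WK@(3,0)
Per-piece attacks for B:
  BK@(1,1): attacks (1,2) (1,0) (2,1) (0,1) (2,2) (2,0) (0,2) (0,0)
  BN@(2,3): attacks (4,4) (0,4) (3,1) (4,2) (1,1) (0,2)
  BQ@(4,1): attacks (4,2) (4,0) (3,1) (3,2) (2,3) (3,0) [ray(0,1) blocked at (4,2); ray(-1,0) blocked at (3,1); ray(-1,1) blocked at (2,3); ray(-1,-1) blocked at (3,0)]
  BR@(4,2): attacks (4,3) (4,4) (4,1) (3,2) (2,2) (1,2) (0,2) [ray(0,-1) blocked at (4,1)]
B attacks (0,1): yes

Answer: yes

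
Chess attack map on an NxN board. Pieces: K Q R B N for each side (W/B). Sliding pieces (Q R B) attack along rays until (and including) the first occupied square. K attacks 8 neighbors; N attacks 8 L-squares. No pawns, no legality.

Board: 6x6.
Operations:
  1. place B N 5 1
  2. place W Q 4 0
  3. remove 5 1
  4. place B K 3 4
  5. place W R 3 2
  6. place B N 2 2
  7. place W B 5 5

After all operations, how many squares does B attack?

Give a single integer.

Answer: 15

Derivation:
Op 1: place BN@(5,1)
Op 2: place WQ@(4,0)
Op 3: remove (5,1)
Op 4: place BK@(3,4)
Op 5: place WR@(3,2)
Op 6: place BN@(2,2)
Op 7: place WB@(5,5)
Per-piece attacks for B:
  BN@(2,2): attacks (3,4) (4,3) (1,4) (0,3) (3,0) (4,1) (1,0) (0,1)
  BK@(3,4): attacks (3,5) (3,3) (4,4) (2,4) (4,5) (4,3) (2,5) (2,3)
Union (15 distinct): (0,1) (0,3) (1,0) (1,4) (2,3) (2,4) (2,5) (3,0) (3,3) (3,4) (3,5) (4,1) (4,3) (4,4) (4,5)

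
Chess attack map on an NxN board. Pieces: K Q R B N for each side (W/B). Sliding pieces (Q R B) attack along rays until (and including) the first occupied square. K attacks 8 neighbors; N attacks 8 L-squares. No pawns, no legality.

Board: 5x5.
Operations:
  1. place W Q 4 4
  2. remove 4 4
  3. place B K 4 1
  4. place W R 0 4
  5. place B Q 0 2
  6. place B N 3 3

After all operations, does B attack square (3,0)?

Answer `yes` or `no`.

Op 1: place WQ@(4,4)
Op 2: remove (4,4)
Op 3: place BK@(4,1)
Op 4: place WR@(0,4)
Op 5: place BQ@(0,2)
Op 6: place BN@(3,3)
Per-piece attacks for B:
  BQ@(0,2): attacks (0,3) (0,4) (0,1) (0,0) (1,2) (2,2) (3,2) (4,2) (1,3) (2,4) (1,1) (2,0) [ray(0,1) blocked at (0,4)]
  BN@(3,3): attacks (1,4) (4,1) (2,1) (1,2)
  BK@(4,1): attacks (4,2) (4,0) (3,1) (3,2) (3,0)
B attacks (3,0): yes

Answer: yes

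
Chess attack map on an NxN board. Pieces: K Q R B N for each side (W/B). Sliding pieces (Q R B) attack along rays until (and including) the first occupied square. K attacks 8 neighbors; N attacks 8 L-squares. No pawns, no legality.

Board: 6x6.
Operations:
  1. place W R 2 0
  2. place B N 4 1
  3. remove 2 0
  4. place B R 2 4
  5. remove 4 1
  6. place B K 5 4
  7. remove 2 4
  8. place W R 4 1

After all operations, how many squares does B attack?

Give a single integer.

Answer: 5

Derivation:
Op 1: place WR@(2,0)
Op 2: place BN@(4,1)
Op 3: remove (2,0)
Op 4: place BR@(2,4)
Op 5: remove (4,1)
Op 6: place BK@(5,4)
Op 7: remove (2,4)
Op 8: place WR@(4,1)
Per-piece attacks for B:
  BK@(5,4): attacks (5,5) (5,3) (4,4) (4,5) (4,3)
Union (5 distinct): (4,3) (4,4) (4,5) (5,3) (5,5)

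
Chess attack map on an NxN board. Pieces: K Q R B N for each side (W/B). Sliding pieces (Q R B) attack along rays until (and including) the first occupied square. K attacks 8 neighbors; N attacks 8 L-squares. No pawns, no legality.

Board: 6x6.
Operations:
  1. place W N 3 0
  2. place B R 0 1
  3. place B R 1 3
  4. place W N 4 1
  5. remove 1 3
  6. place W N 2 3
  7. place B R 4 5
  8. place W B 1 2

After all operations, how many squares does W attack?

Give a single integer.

Answer: 18

Derivation:
Op 1: place WN@(3,0)
Op 2: place BR@(0,1)
Op 3: place BR@(1,3)
Op 4: place WN@(4,1)
Op 5: remove (1,3)
Op 6: place WN@(2,3)
Op 7: place BR@(4,5)
Op 8: place WB@(1,2)
Per-piece attacks for W:
  WB@(1,2): attacks (2,3) (2,1) (3,0) (0,3) (0,1) [ray(1,1) blocked at (2,3); ray(1,-1) blocked at (3,0); ray(-1,-1) blocked at (0,1)]
  WN@(2,3): attacks (3,5) (4,4) (1,5) (0,4) (3,1) (4,2) (1,1) (0,2)
  WN@(3,0): attacks (4,2) (5,1) (2,2) (1,1)
  WN@(4,1): attacks (5,3) (3,3) (2,2) (2,0)
Union (18 distinct): (0,1) (0,2) (0,3) (0,4) (1,1) (1,5) (2,0) (2,1) (2,2) (2,3) (3,0) (3,1) (3,3) (3,5) (4,2) (4,4) (5,1) (5,3)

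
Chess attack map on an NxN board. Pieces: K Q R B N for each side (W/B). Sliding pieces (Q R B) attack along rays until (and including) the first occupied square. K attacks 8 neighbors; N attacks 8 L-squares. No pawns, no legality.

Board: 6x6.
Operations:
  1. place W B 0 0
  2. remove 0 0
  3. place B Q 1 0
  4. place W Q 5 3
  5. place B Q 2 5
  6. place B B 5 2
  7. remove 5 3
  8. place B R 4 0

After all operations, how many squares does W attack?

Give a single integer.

Answer: 0

Derivation:
Op 1: place WB@(0,0)
Op 2: remove (0,0)
Op 3: place BQ@(1,0)
Op 4: place WQ@(5,3)
Op 5: place BQ@(2,5)
Op 6: place BB@(5,2)
Op 7: remove (5,3)
Op 8: place BR@(4,0)
Per-piece attacks for W:
Union (0 distinct): (none)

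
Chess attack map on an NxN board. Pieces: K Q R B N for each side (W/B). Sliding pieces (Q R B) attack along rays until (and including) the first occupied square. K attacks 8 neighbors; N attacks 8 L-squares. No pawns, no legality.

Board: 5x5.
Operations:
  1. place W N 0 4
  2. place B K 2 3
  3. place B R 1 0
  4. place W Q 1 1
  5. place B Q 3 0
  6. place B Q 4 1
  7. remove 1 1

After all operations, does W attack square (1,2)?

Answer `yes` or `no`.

Op 1: place WN@(0,4)
Op 2: place BK@(2,3)
Op 3: place BR@(1,0)
Op 4: place WQ@(1,1)
Op 5: place BQ@(3,0)
Op 6: place BQ@(4,1)
Op 7: remove (1,1)
Per-piece attacks for W:
  WN@(0,4): attacks (1,2) (2,3)
W attacks (1,2): yes

Answer: yes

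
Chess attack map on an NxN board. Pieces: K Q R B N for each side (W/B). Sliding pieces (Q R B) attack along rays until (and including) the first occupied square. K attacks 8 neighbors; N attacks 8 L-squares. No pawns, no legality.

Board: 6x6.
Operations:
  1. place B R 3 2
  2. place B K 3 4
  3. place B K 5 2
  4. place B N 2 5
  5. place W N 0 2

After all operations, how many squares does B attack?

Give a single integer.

Op 1: place BR@(3,2)
Op 2: place BK@(3,4)
Op 3: place BK@(5,2)
Op 4: place BN@(2,5)
Op 5: place WN@(0,2)
Per-piece attacks for B:
  BN@(2,5): attacks (3,3) (4,4) (1,3) (0,4)
  BR@(3,2): attacks (3,3) (3,4) (3,1) (3,0) (4,2) (5,2) (2,2) (1,2) (0,2) [ray(0,1) blocked at (3,4); ray(1,0) blocked at (5,2); ray(-1,0) blocked at (0,2)]
  BK@(3,4): attacks (3,5) (3,3) (4,4) (2,4) (4,5) (4,3) (2,5) (2,3)
  BK@(5,2): attacks (5,3) (5,1) (4,2) (4,3) (4,1)
Union (21 distinct): (0,2) (0,4) (1,2) (1,3) (2,2) (2,3) (2,4) (2,5) (3,0) (3,1) (3,3) (3,4) (3,5) (4,1) (4,2) (4,3) (4,4) (4,5) (5,1) (5,2) (5,3)

Answer: 21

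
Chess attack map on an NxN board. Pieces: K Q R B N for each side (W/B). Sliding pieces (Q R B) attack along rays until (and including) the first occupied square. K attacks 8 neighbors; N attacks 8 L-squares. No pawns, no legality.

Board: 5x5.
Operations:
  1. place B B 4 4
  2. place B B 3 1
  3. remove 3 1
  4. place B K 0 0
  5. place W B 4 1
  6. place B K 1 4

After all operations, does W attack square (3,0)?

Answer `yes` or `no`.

Op 1: place BB@(4,4)
Op 2: place BB@(3,1)
Op 3: remove (3,1)
Op 4: place BK@(0,0)
Op 5: place WB@(4,1)
Op 6: place BK@(1,4)
Per-piece attacks for W:
  WB@(4,1): attacks (3,2) (2,3) (1,4) (3,0) [ray(-1,1) blocked at (1,4)]
W attacks (3,0): yes

Answer: yes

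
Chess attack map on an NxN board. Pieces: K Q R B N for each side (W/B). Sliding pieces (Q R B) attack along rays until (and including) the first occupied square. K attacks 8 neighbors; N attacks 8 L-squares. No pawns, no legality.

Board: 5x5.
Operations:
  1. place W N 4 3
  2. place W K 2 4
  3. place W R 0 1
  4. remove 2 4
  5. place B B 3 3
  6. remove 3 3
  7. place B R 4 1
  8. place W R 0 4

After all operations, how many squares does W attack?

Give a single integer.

Answer: 14

Derivation:
Op 1: place WN@(4,3)
Op 2: place WK@(2,4)
Op 3: place WR@(0,1)
Op 4: remove (2,4)
Op 5: place BB@(3,3)
Op 6: remove (3,3)
Op 7: place BR@(4,1)
Op 8: place WR@(0,4)
Per-piece attacks for W:
  WR@(0,1): attacks (0,2) (0,3) (0,4) (0,0) (1,1) (2,1) (3,1) (4,1) [ray(0,1) blocked at (0,4); ray(1,0) blocked at (4,1)]
  WR@(0,4): attacks (0,3) (0,2) (0,1) (1,4) (2,4) (3,4) (4,4) [ray(0,-1) blocked at (0,1)]
  WN@(4,3): attacks (2,4) (3,1) (2,2)
Union (14 distinct): (0,0) (0,1) (0,2) (0,3) (0,4) (1,1) (1,4) (2,1) (2,2) (2,4) (3,1) (3,4) (4,1) (4,4)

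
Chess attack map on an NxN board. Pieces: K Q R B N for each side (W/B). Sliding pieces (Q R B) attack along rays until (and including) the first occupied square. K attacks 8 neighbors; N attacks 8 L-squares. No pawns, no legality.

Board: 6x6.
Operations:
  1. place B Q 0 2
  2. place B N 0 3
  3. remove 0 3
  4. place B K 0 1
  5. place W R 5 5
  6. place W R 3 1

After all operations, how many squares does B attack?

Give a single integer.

Op 1: place BQ@(0,2)
Op 2: place BN@(0,3)
Op 3: remove (0,3)
Op 4: place BK@(0,1)
Op 5: place WR@(5,5)
Op 6: place WR@(3,1)
Per-piece attacks for B:
  BK@(0,1): attacks (0,2) (0,0) (1,1) (1,2) (1,0)
  BQ@(0,2): attacks (0,3) (0,4) (0,5) (0,1) (1,2) (2,2) (3,2) (4,2) (5,2) (1,3) (2,4) (3,5) (1,1) (2,0) [ray(0,-1) blocked at (0,1)]
Union (17 distinct): (0,0) (0,1) (0,2) (0,3) (0,4) (0,5) (1,0) (1,1) (1,2) (1,3) (2,0) (2,2) (2,4) (3,2) (3,5) (4,2) (5,2)

Answer: 17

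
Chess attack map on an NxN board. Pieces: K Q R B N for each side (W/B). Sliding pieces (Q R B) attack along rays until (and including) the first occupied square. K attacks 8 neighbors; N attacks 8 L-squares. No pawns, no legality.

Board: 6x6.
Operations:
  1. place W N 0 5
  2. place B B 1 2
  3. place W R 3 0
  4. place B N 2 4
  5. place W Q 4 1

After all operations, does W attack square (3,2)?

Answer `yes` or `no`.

Answer: yes

Derivation:
Op 1: place WN@(0,5)
Op 2: place BB@(1,2)
Op 3: place WR@(3,0)
Op 4: place BN@(2,4)
Op 5: place WQ@(4,1)
Per-piece attacks for W:
  WN@(0,5): attacks (1,3) (2,4)
  WR@(3,0): attacks (3,1) (3,2) (3,3) (3,4) (3,5) (4,0) (5,0) (2,0) (1,0) (0,0)
  WQ@(4,1): attacks (4,2) (4,3) (4,4) (4,5) (4,0) (5,1) (3,1) (2,1) (1,1) (0,1) (5,2) (5,0) (3,2) (2,3) (1,4) (0,5) (3,0) [ray(-1,1) blocked at (0,5); ray(-1,-1) blocked at (3,0)]
W attacks (3,2): yes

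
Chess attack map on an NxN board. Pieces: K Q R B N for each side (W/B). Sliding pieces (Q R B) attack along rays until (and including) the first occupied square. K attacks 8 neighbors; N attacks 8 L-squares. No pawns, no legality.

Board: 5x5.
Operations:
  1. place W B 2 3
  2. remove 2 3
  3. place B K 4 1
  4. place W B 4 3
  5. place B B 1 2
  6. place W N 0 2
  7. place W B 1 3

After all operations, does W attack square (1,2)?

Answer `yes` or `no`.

Answer: no

Derivation:
Op 1: place WB@(2,3)
Op 2: remove (2,3)
Op 3: place BK@(4,1)
Op 4: place WB@(4,3)
Op 5: place BB@(1,2)
Op 6: place WN@(0,2)
Op 7: place WB@(1,3)
Per-piece attacks for W:
  WN@(0,2): attacks (1,4) (2,3) (1,0) (2,1)
  WB@(1,3): attacks (2,4) (2,2) (3,1) (4,0) (0,4) (0,2) [ray(-1,-1) blocked at (0,2)]
  WB@(4,3): attacks (3,4) (3,2) (2,1) (1,0)
W attacks (1,2): no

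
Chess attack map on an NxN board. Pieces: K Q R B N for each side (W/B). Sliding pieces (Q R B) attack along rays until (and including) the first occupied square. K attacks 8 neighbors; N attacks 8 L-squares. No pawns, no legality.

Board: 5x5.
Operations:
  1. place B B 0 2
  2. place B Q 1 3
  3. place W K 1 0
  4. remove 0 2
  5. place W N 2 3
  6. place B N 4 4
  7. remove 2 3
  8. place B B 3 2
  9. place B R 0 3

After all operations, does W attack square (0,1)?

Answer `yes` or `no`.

Answer: yes

Derivation:
Op 1: place BB@(0,2)
Op 2: place BQ@(1,3)
Op 3: place WK@(1,0)
Op 4: remove (0,2)
Op 5: place WN@(2,3)
Op 6: place BN@(4,4)
Op 7: remove (2,3)
Op 8: place BB@(3,2)
Op 9: place BR@(0,3)
Per-piece attacks for W:
  WK@(1,0): attacks (1,1) (2,0) (0,0) (2,1) (0,1)
W attacks (0,1): yes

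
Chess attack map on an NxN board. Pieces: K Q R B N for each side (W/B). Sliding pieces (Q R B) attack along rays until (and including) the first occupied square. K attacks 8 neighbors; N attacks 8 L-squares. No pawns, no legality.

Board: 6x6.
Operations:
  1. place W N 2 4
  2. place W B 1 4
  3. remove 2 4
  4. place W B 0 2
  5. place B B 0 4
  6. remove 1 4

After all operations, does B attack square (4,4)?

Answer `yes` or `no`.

Op 1: place WN@(2,4)
Op 2: place WB@(1,4)
Op 3: remove (2,4)
Op 4: place WB@(0,2)
Op 5: place BB@(0,4)
Op 6: remove (1,4)
Per-piece attacks for B:
  BB@(0,4): attacks (1,5) (1,3) (2,2) (3,1) (4,0)
B attacks (4,4): no

Answer: no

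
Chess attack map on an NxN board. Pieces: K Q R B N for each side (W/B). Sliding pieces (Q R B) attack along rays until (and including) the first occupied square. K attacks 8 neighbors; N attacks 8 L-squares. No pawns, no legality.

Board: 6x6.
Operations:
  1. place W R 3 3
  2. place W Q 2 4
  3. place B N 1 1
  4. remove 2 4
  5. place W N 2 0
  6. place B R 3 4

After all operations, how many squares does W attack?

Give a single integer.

Answer: 12

Derivation:
Op 1: place WR@(3,3)
Op 2: place WQ@(2,4)
Op 3: place BN@(1,1)
Op 4: remove (2,4)
Op 5: place WN@(2,0)
Op 6: place BR@(3,4)
Per-piece attacks for W:
  WN@(2,0): attacks (3,2) (4,1) (1,2) (0,1)
  WR@(3,3): attacks (3,4) (3,2) (3,1) (3,0) (4,3) (5,3) (2,3) (1,3) (0,3) [ray(0,1) blocked at (3,4)]
Union (12 distinct): (0,1) (0,3) (1,2) (1,3) (2,3) (3,0) (3,1) (3,2) (3,4) (4,1) (4,3) (5,3)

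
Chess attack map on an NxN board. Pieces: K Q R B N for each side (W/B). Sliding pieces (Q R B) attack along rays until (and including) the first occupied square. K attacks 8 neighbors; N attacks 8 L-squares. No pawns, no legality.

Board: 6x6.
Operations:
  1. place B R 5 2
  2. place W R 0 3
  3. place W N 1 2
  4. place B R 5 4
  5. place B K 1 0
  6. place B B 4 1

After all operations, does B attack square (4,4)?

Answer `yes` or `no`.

Op 1: place BR@(5,2)
Op 2: place WR@(0,3)
Op 3: place WN@(1,2)
Op 4: place BR@(5,4)
Op 5: place BK@(1,0)
Op 6: place BB@(4,1)
Per-piece attacks for B:
  BK@(1,0): attacks (1,1) (2,0) (0,0) (2,1) (0,1)
  BB@(4,1): attacks (5,2) (5,0) (3,2) (2,3) (1,4) (0,5) (3,0) [ray(1,1) blocked at (5,2)]
  BR@(5,2): attacks (5,3) (5,4) (5,1) (5,0) (4,2) (3,2) (2,2) (1,2) [ray(0,1) blocked at (5,4); ray(-1,0) blocked at (1,2)]
  BR@(5,4): attacks (5,5) (5,3) (5,2) (4,4) (3,4) (2,4) (1,4) (0,4) [ray(0,-1) blocked at (5,2)]
B attacks (4,4): yes

Answer: yes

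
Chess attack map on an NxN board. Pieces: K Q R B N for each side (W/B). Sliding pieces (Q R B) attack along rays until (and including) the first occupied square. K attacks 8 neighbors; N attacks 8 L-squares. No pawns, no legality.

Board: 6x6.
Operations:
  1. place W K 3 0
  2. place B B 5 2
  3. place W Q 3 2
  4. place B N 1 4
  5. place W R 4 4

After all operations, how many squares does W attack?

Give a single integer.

Op 1: place WK@(3,0)
Op 2: place BB@(5,2)
Op 3: place WQ@(3,2)
Op 4: place BN@(1,4)
Op 5: place WR@(4,4)
Per-piece attacks for W:
  WK@(3,0): attacks (3,1) (4,0) (2,0) (4,1) (2,1)
  WQ@(3,2): attacks (3,3) (3,4) (3,5) (3,1) (3,0) (4,2) (5,2) (2,2) (1,2) (0,2) (4,3) (5,4) (4,1) (5,0) (2,3) (1,4) (2,1) (1,0) [ray(0,-1) blocked at (3,0); ray(1,0) blocked at (5,2); ray(-1,1) blocked at (1,4)]
  WR@(4,4): attacks (4,5) (4,3) (4,2) (4,1) (4,0) (5,4) (3,4) (2,4) (1,4) [ray(-1,0) blocked at (1,4)]
Union (22 distinct): (0,2) (1,0) (1,2) (1,4) (2,0) (2,1) (2,2) (2,3) (2,4) (3,0) (3,1) (3,3) (3,4) (3,5) (4,0) (4,1) (4,2) (4,3) (4,5) (5,0) (5,2) (5,4)

Answer: 22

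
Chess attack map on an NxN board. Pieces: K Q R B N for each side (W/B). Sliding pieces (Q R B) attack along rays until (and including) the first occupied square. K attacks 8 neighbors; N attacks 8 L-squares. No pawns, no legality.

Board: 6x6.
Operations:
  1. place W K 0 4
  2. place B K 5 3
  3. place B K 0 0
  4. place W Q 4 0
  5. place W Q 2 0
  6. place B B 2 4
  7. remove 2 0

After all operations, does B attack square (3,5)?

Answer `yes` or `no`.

Op 1: place WK@(0,4)
Op 2: place BK@(5,3)
Op 3: place BK@(0,0)
Op 4: place WQ@(4,0)
Op 5: place WQ@(2,0)
Op 6: place BB@(2,4)
Op 7: remove (2,0)
Per-piece attacks for B:
  BK@(0,0): attacks (0,1) (1,0) (1,1)
  BB@(2,4): attacks (3,5) (3,3) (4,2) (5,1) (1,5) (1,3) (0,2)
  BK@(5,3): attacks (5,4) (5,2) (4,3) (4,4) (4,2)
B attacks (3,5): yes

Answer: yes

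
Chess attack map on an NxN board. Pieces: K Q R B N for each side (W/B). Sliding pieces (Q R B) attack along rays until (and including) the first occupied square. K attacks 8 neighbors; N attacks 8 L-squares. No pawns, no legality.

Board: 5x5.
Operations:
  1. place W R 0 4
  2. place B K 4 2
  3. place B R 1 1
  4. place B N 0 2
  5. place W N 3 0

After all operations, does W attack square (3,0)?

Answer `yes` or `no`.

Answer: no

Derivation:
Op 1: place WR@(0,4)
Op 2: place BK@(4,2)
Op 3: place BR@(1,1)
Op 4: place BN@(0,2)
Op 5: place WN@(3,0)
Per-piece attacks for W:
  WR@(0,4): attacks (0,3) (0,2) (1,4) (2,4) (3,4) (4,4) [ray(0,-1) blocked at (0,2)]
  WN@(3,0): attacks (4,2) (2,2) (1,1)
W attacks (3,0): no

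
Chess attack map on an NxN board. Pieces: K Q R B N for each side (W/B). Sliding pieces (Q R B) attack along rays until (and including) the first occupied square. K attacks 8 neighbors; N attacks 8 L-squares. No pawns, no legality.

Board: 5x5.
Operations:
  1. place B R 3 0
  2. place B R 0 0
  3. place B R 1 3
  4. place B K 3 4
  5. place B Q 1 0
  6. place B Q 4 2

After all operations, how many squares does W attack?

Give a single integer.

Op 1: place BR@(3,0)
Op 2: place BR@(0,0)
Op 3: place BR@(1,3)
Op 4: place BK@(3,4)
Op 5: place BQ@(1,0)
Op 6: place BQ@(4,2)
Per-piece attacks for W:
Union (0 distinct): (none)

Answer: 0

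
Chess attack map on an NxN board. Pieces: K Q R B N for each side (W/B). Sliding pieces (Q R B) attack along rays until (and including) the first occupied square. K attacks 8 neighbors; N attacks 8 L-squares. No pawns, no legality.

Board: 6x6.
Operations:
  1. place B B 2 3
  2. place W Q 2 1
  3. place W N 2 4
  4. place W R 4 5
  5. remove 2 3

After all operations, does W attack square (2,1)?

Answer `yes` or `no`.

Answer: no

Derivation:
Op 1: place BB@(2,3)
Op 2: place WQ@(2,1)
Op 3: place WN@(2,4)
Op 4: place WR@(4,5)
Op 5: remove (2,3)
Per-piece attacks for W:
  WQ@(2,1): attacks (2,2) (2,3) (2,4) (2,0) (3,1) (4,1) (5,1) (1,1) (0,1) (3,2) (4,3) (5,4) (3,0) (1,2) (0,3) (1,0) [ray(0,1) blocked at (2,4)]
  WN@(2,4): attacks (4,5) (0,5) (3,2) (4,3) (1,2) (0,3)
  WR@(4,5): attacks (4,4) (4,3) (4,2) (4,1) (4,0) (5,5) (3,5) (2,5) (1,5) (0,5)
W attacks (2,1): no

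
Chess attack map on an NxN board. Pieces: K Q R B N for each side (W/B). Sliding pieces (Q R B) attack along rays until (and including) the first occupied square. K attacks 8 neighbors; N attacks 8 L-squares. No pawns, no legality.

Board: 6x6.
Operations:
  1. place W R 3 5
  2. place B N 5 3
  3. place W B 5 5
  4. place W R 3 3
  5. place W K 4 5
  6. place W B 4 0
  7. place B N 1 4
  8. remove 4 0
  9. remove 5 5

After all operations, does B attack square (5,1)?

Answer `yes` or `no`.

Op 1: place WR@(3,5)
Op 2: place BN@(5,3)
Op 3: place WB@(5,5)
Op 4: place WR@(3,3)
Op 5: place WK@(4,5)
Op 6: place WB@(4,0)
Op 7: place BN@(1,4)
Op 8: remove (4,0)
Op 9: remove (5,5)
Per-piece attacks for B:
  BN@(1,4): attacks (3,5) (2,2) (3,3) (0,2)
  BN@(5,3): attacks (4,5) (3,4) (4,1) (3,2)
B attacks (5,1): no

Answer: no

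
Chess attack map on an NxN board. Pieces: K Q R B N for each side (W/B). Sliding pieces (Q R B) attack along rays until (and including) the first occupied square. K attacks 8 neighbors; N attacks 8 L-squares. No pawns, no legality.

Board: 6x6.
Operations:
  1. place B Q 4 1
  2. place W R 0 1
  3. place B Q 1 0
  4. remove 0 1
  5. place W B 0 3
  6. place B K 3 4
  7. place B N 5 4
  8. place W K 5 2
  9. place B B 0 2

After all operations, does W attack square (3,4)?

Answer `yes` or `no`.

Op 1: place BQ@(4,1)
Op 2: place WR@(0,1)
Op 3: place BQ@(1,0)
Op 4: remove (0,1)
Op 5: place WB@(0,3)
Op 6: place BK@(3,4)
Op 7: place BN@(5,4)
Op 8: place WK@(5,2)
Op 9: place BB@(0,2)
Per-piece attacks for W:
  WB@(0,3): attacks (1,4) (2,5) (1,2) (2,1) (3,0)
  WK@(5,2): attacks (5,3) (5,1) (4,2) (4,3) (4,1)
W attacks (3,4): no

Answer: no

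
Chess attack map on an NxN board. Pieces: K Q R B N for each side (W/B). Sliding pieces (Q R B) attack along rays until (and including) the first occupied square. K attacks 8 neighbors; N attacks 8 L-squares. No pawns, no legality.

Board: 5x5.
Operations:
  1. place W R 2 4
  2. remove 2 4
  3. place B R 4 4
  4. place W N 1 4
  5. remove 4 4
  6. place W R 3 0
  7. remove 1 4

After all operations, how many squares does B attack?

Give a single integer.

Answer: 0

Derivation:
Op 1: place WR@(2,4)
Op 2: remove (2,4)
Op 3: place BR@(4,4)
Op 4: place WN@(1,4)
Op 5: remove (4,4)
Op 6: place WR@(3,0)
Op 7: remove (1,4)
Per-piece attacks for B:
Union (0 distinct): (none)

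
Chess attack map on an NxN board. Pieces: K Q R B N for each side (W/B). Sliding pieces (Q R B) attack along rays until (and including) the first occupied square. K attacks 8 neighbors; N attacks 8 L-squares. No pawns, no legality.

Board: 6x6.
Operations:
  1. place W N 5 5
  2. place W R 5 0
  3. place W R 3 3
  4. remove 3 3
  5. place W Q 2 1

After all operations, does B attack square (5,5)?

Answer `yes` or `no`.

Op 1: place WN@(5,5)
Op 2: place WR@(5,0)
Op 3: place WR@(3,3)
Op 4: remove (3,3)
Op 5: place WQ@(2,1)
Per-piece attacks for B:
B attacks (5,5): no

Answer: no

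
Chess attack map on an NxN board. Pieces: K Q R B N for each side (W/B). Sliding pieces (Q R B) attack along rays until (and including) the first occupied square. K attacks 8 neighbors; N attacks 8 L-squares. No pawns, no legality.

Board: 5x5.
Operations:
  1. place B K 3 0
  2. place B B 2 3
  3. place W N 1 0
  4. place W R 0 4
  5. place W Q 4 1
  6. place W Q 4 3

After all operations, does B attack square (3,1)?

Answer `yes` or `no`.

Op 1: place BK@(3,0)
Op 2: place BB@(2,3)
Op 3: place WN@(1,0)
Op 4: place WR@(0,4)
Op 5: place WQ@(4,1)
Op 6: place WQ@(4,3)
Per-piece attacks for B:
  BB@(2,3): attacks (3,4) (3,2) (4,1) (1,4) (1,2) (0,1) [ray(1,-1) blocked at (4,1)]
  BK@(3,0): attacks (3,1) (4,0) (2,0) (4,1) (2,1)
B attacks (3,1): yes

Answer: yes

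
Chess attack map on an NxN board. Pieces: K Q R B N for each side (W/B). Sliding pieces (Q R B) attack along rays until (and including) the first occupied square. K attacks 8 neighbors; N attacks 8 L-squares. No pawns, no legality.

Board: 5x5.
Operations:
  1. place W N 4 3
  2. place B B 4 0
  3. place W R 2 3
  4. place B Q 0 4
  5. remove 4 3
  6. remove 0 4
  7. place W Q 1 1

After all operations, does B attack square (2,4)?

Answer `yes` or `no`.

Op 1: place WN@(4,3)
Op 2: place BB@(4,0)
Op 3: place WR@(2,3)
Op 4: place BQ@(0,4)
Op 5: remove (4,3)
Op 6: remove (0,4)
Op 7: place WQ@(1,1)
Per-piece attacks for B:
  BB@(4,0): attacks (3,1) (2,2) (1,3) (0,4)
B attacks (2,4): no

Answer: no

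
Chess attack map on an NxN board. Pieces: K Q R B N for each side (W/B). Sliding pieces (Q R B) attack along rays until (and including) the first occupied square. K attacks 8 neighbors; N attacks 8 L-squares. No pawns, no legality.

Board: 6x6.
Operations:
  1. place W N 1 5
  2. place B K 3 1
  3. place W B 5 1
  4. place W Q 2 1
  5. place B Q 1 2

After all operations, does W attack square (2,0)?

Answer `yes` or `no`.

Op 1: place WN@(1,5)
Op 2: place BK@(3,1)
Op 3: place WB@(5,1)
Op 4: place WQ@(2,1)
Op 5: place BQ@(1,2)
Per-piece attacks for W:
  WN@(1,5): attacks (2,3) (3,4) (0,3)
  WQ@(2,1): attacks (2,2) (2,3) (2,4) (2,5) (2,0) (3,1) (1,1) (0,1) (3,2) (4,3) (5,4) (3,0) (1,2) (1,0) [ray(1,0) blocked at (3,1); ray(-1,1) blocked at (1,2)]
  WB@(5,1): attacks (4,2) (3,3) (2,4) (1,5) (4,0) [ray(-1,1) blocked at (1,5)]
W attacks (2,0): yes

Answer: yes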